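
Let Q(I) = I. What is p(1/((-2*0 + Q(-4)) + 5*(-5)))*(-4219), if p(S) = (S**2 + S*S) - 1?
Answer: 3539741/841 ≈ 4209.0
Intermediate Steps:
p(S) = -1 + 2*S**2 (p(S) = (S**2 + S**2) - 1 = 2*S**2 - 1 = -1 + 2*S**2)
p(1/((-2*0 + Q(-4)) + 5*(-5)))*(-4219) = (-1 + 2*(1/((-2*0 - 4) + 5*(-5)))**2)*(-4219) = (-1 + 2*(1/((0 - 4) - 25))**2)*(-4219) = (-1 + 2*(1/(-4 - 25))**2)*(-4219) = (-1 + 2*(1/(-29))**2)*(-4219) = (-1 + 2*(-1/29)**2)*(-4219) = (-1 + 2*(1/841))*(-4219) = (-1 + 2/841)*(-4219) = -839/841*(-4219) = 3539741/841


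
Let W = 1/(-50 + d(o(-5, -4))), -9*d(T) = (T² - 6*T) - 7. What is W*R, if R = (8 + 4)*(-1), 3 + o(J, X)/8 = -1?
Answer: 36/553 ≈ 0.065099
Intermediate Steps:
o(J, X) = -32 (o(J, X) = -24 + 8*(-1) = -24 - 8 = -32)
d(T) = 7/9 - T²/9 + 2*T/3 (d(T) = -((T² - 6*T) - 7)/9 = -(-7 + T² - 6*T)/9 = 7/9 - T²/9 + 2*T/3)
R = -12 (R = 12*(-1) = -12)
W = -3/553 (W = 1/(-50 + (7/9 - ⅑*(-32)² + (⅔)*(-32))) = 1/(-50 + (7/9 - ⅑*1024 - 64/3)) = 1/(-50 + (7/9 - 1024/9 - 64/3)) = 1/(-50 - 403/3) = 1/(-553/3) = -3/553 ≈ -0.0054250)
W*R = -3/553*(-12) = 36/553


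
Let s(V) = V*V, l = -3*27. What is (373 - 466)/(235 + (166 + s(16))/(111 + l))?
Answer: -1395/3736 ≈ -0.37339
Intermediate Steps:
l = -81
s(V) = V²
(373 - 466)/(235 + (166 + s(16))/(111 + l)) = (373 - 466)/(235 + (166 + 16²)/(111 - 81)) = -93/(235 + (166 + 256)/30) = -93/(235 + 422*(1/30)) = -93/(235 + 211/15) = -93/3736/15 = -93*15/3736 = -1395/3736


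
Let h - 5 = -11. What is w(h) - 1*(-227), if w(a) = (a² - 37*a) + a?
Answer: 479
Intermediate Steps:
h = -6 (h = 5 - 11 = -6)
w(a) = a² - 36*a
w(h) - 1*(-227) = -6*(-36 - 6) - 1*(-227) = -6*(-42) + 227 = 252 + 227 = 479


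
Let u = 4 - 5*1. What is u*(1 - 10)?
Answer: 9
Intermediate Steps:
u = -1 (u = 4 - 5 = -1)
u*(1 - 10) = -(1 - 10) = -1*(-9) = 9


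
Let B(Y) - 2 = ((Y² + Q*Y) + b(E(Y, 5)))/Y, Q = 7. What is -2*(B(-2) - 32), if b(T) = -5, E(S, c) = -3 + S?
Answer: 45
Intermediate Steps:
B(Y) = 2 + (-5 + Y² + 7*Y)/Y (B(Y) = 2 + ((Y² + 7*Y) - 5)/Y = 2 + (-5 + Y² + 7*Y)/Y)
-2*(B(-2) - 32) = -2*((9 - 2 - 5/(-2)) - 32) = -2*((9 - 2 - 5*(-½)) - 32) = -2*((9 - 2 + 5/2) - 32) = -2*(19/2 - 32) = -2*(-45/2) = 45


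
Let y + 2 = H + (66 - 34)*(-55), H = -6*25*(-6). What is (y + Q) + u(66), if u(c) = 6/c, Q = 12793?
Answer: 131242/11 ≈ 11931.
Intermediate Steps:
H = 900 (H = -150*(-6) = 900)
y = -862 (y = -2 + (900 + (66 - 34)*(-55)) = -2 + (900 + 32*(-55)) = -2 + (900 - 1760) = -2 - 860 = -862)
(y + Q) + u(66) = (-862 + 12793) + 6/66 = 11931 + 6*(1/66) = 11931 + 1/11 = 131242/11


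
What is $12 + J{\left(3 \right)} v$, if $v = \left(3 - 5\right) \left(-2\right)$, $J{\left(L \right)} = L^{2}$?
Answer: $48$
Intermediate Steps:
$v = 4$ ($v = \left(-2\right) \left(-2\right) = 4$)
$12 + J{\left(3 \right)} v = 12 + 3^{2} \cdot 4 = 12 + 9 \cdot 4 = 12 + 36 = 48$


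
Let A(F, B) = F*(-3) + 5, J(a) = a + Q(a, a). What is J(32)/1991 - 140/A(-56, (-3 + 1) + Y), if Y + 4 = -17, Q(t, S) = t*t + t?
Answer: -90516/344443 ≈ -0.26279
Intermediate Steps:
Q(t, S) = t + t² (Q(t, S) = t² + t = t + t²)
Y = -21 (Y = -4 - 17 = -21)
J(a) = a + a*(1 + a)
A(F, B) = 5 - 3*F (A(F, B) = -3*F + 5 = 5 - 3*F)
J(32)/1991 - 140/A(-56, (-3 + 1) + Y) = (32*(2 + 32))/1991 - 140/(5 - 3*(-56)) = (32*34)*(1/1991) - 140/(5 + 168) = 1088*(1/1991) - 140/173 = 1088/1991 - 140*1/173 = 1088/1991 - 140/173 = -90516/344443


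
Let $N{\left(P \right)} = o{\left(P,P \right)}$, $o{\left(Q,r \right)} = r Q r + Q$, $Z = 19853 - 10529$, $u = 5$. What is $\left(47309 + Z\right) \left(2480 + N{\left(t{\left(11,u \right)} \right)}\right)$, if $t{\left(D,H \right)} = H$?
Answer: $147812130$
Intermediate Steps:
$Z = 9324$
$o{\left(Q,r \right)} = Q + Q r^{2}$ ($o{\left(Q,r \right)} = Q r r + Q = Q r^{2} + Q = Q + Q r^{2}$)
$N{\left(P \right)} = P \left(1 + P^{2}\right)$
$\left(47309 + Z\right) \left(2480 + N{\left(t{\left(11,u \right)} \right)}\right) = \left(47309 + 9324\right) \left(2480 + \left(5 + 5^{3}\right)\right) = 56633 \left(2480 + \left(5 + 125\right)\right) = 56633 \left(2480 + 130\right) = 56633 \cdot 2610 = 147812130$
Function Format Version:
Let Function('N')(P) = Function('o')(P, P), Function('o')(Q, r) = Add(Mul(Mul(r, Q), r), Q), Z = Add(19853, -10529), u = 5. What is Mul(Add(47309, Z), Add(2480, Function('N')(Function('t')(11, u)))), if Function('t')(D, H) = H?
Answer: 147812130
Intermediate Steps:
Z = 9324
Function('o')(Q, r) = Add(Q, Mul(Q, Pow(r, 2))) (Function('o')(Q, r) = Add(Mul(Mul(Q, r), r), Q) = Add(Mul(Q, Pow(r, 2)), Q) = Add(Q, Mul(Q, Pow(r, 2))))
Function('N')(P) = Mul(P, Add(1, Pow(P, 2)))
Mul(Add(47309, Z), Add(2480, Function('N')(Function('t')(11, u)))) = Mul(Add(47309, 9324), Add(2480, Add(5, Pow(5, 3)))) = Mul(56633, Add(2480, Add(5, 125))) = Mul(56633, Add(2480, 130)) = Mul(56633, 2610) = 147812130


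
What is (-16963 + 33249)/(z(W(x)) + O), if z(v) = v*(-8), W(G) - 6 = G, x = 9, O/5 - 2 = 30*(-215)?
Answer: -8143/16180 ≈ -0.50328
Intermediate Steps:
O = -32240 (O = 10 + 5*(30*(-215)) = 10 + 5*(-6450) = 10 - 32250 = -32240)
W(G) = 6 + G
z(v) = -8*v
(-16963 + 33249)/(z(W(x)) + O) = (-16963 + 33249)/(-8*(6 + 9) - 32240) = 16286/(-8*15 - 32240) = 16286/(-120 - 32240) = 16286/(-32360) = 16286*(-1/32360) = -8143/16180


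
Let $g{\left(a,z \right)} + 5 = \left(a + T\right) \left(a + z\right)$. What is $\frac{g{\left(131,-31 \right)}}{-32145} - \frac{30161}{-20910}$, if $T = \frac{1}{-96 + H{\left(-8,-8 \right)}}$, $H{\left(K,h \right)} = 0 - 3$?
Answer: $\frac{4591818107}{4436202870} \approx 1.0351$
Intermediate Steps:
$H{\left(K,h \right)} = -3$ ($H{\left(K,h \right)} = 0 - 3 = -3$)
$T = - \frac{1}{99}$ ($T = \frac{1}{-96 - 3} = \frac{1}{-99} = - \frac{1}{99} \approx -0.010101$)
$g{\left(a,z \right)} = -5 + \left(- \frac{1}{99} + a\right) \left(a + z\right)$ ($g{\left(a,z \right)} = -5 + \left(a - \frac{1}{99}\right) \left(a + z\right) = -5 + \left(- \frac{1}{99} + a\right) \left(a + z\right)$)
$\frac{g{\left(131,-31 \right)}}{-32145} - \frac{30161}{-20910} = \frac{-5 + 131^{2} - \frac{131}{99} - - \frac{31}{99} + 131 \left(-31\right)}{-32145} - \frac{30161}{-20910} = \left(-5 + 17161 - \frac{131}{99} + \frac{31}{99} - 4061\right) \left(- \frac{1}{32145}\right) - - \frac{30161}{20910} = \frac{1296305}{99} \left(- \frac{1}{32145}\right) + \frac{30161}{20910} = - \frac{259261}{636471} + \frac{30161}{20910} = \frac{4591818107}{4436202870}$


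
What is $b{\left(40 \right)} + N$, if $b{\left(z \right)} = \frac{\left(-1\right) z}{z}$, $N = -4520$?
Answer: $-4521$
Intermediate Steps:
$b{\left(z \right)} = -1$
$b{\left(40 \right)} + N = -1 - 4520 = -4521$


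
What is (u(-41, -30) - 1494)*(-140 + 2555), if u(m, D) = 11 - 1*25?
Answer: -3641820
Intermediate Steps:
u(m, D) = -14 (u(m, D) = 11 - 25 = -14)
(u(-41, -30) - 1494)*(-140 + 2555) = (-14 - 1494)*(-140 + 2555) = -1508*2415 = -3641820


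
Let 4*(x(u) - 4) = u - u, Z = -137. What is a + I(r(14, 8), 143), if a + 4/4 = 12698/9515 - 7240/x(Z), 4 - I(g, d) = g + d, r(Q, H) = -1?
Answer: -18532037/9515 ≈ -1947.7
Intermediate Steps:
x(u) = 4 (x(u) = 4 + (u - u)/4 = 4 + (¼)*0 = 4 + 0 = 4)
I(g, d) = 4 - d - g (I(g, d) = 4 - (g + d) = 4 - (d + g) = 4 + (-d - g) = 4 - d - g)
a = -17218967/9515 (a = -1 + (12698/9515 - 7240/4) = -1 + (12698*(1/9515) - 7240*¼) = -1 + (12698/9515 - 1810) = -1 - 17209452/9515 = -17218967/9515 ≈ -1809.7)
a + I(r(14, 8), 143) = -17218967/9515 + (4 - 1*143 - 1*(-1)) = -17218967/9515 + (4 - 143 + 1) = -17218967/9515 - 138 = -18532037/9515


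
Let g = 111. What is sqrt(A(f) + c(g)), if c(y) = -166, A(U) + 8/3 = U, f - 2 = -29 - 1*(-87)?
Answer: I*sqrt(978)/3 ≈ 10.424*I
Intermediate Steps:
f = 60 (f = 2 + (-29 - 1*(-87)) = 2 + (-29 + 87) = 2 + 58 = 60)
A(U) = -8/3 + U
sqrt(A(f) + c(g)) = sqrt((-8/3 + 60) - 166) = sqrt(172/3 - 166) = sqrt(-326/3) = I*sqrt(978)/3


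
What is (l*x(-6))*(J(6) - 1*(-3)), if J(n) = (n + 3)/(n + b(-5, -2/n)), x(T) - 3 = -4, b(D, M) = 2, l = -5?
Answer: 165/8 ≈ 20.625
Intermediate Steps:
x(T) = -1 (x(T) = 3 - 4 = -1)
J(n) = (3 + n)/(2 + n) (J(n) = (n + 3)/(n + 2) = (3 + n)/(2 + n))
(l*x(-6))*(J(6) - 1*(-3)) = (-5*(-1))*((3 + 6)/(2 + 6) - 1*(-3)) = 5*(9/8 + 3) = 5*(33/8) = 165/8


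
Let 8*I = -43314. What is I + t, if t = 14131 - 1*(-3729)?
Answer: 49783/4 ≈ 12446.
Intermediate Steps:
I = -21657/4 (I = (⅛)*(-43314) = -21657/4 ≈ -5414.3)
t = 17860 (t = 14131 + 3729 = 17860)
I + t = -21657/4 + 17860 = 49783/4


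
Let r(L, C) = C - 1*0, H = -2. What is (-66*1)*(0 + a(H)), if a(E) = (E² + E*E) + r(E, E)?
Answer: -396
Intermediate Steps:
r(L, C) = C (r(L, C) = C + 0 = C)
a(E) = E + 2*E² (a(E) = (E² + E*E) + E = (E² + E²) + E = 2*E² + E = E + 2*E²)
(-66*1)*(0 + a(H)) = (-66*1)*(0 - 2*(1 + 2*(-2))) = -66*(0 - 2*(1 - 4)) = -66*(0 - 2*(-3)) = -66*(0 + 6) = -66*6 = -396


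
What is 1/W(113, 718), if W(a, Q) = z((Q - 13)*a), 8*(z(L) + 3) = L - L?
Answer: -1/3 ≈ -0.33333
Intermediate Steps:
z(L) = -3 (z(L) = -3 + (L - L)/8 = -3 + (1/8)*0 = -3 + 0 = -3)
W(a, Q) = -3
1/W(113, 718) = 1/(-3) = -1/3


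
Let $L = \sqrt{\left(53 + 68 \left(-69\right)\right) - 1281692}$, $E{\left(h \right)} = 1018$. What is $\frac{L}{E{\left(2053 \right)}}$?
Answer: $\frac{i \sqrt{1286331}}{1018} \approx 1.1141 i$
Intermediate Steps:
$L = i \sqrt{1286331}$ ($L = \sqrt{\left(53 - 4692\right) - 1281692} = \sqrt{-4639 - 1281692} = \sqrt{-1286331} = i \sqrt{1286331} \approx 1134.2 i$)
$\frac{L}{E{\left(2053 \right)}} = \frac{i \sqrt{1286331}}{1018}$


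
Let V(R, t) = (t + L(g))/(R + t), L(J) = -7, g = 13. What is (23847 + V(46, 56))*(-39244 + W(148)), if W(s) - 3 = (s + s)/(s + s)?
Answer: -15908177220/17 ≈ -9.3578e+8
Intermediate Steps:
W(s) = 4 (W(s) = 3 + (s + s)/(s + s) = 3 + (2*s)/((2*s)) = 3 + (2*s)*(1/(2*s)) = 3 + 1 = 4)
V(R, t) = (-7 + t)/(R + t) (V(R, t) = (t - 7)/(R + t) = (-7 + t)/(R + t))
(23847 + V(46, 56))*(-39244 + W(148)) = (23847 + (-7 + 56)/(46 + 56))*(-39244 + 4) = (23847 + 49/102)*(-39240) = (2432443/102)*(-39240) = -15908177220/17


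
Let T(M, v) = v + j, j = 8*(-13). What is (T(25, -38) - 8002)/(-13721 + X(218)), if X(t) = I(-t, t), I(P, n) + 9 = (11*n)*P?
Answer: 4072/268247 ≈ 0.015180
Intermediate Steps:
j = -104
T(M, v) = -104 + v (T(M, v) = v - 104 = -104 + v)
I(P, n) = -9 + 11*P*n (I(P, n) = -9 + (11*n)*P = -9 + 11*P*n)
X(t) = -9 - 11*t² (X(t) = -9 + 11*(-t)*t = -9 - 11*t²)
(T(25, -38) - 8002)/(-13721 + X(218)) = ((-104 - 38) - 8002)/(-13721 + (-9 - 11*218²)) = (-142 - 8002)/(-13721 + (-9 - 11*47524)) = -8144/(-13721 + (-9 - 522764)) = -8144/(-13721 - 522773) = -8144/(-536494) = -8144*(-1/536494) = 4072/268247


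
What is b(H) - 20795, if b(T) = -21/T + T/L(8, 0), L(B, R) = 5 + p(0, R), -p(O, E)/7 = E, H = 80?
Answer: -1662341/80 ≈ -20779.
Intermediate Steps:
p(O, E) = -7*E
L(B, R) = 5 - 7*R
b(T) = -21/T + T/5 (b(T) = -21/T + T/(5 - 7*0) = -21/T + T/(5 + 0) = -21/T + T/5)
b(H) - 20795 = (-21/80 + (⅕)*80) - 20795 = (-21*1/80 + 16) - 20795 = (-21/80 + 16) - 20795 = 1259/80 - 20795 = -1662341/80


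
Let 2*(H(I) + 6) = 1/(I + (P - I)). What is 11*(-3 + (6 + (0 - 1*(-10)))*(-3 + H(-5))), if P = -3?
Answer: -4939/3 ≈ -1646.3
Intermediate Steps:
H(I) = -37/6 (H(I) = -6 + 1/(2*(I + (-3 - I))) = -6 + (½)/(-3) = -6 + (½)*(-⅓) = -6 - ⅙ = -37/6)
11*(-3 + (6 + (0 - 1*(-10)))*(-3 + H(-5))) = 11*(-3 + (6 + (0 - 1*(-10)))*(-3 - 37/6)) = 11*(-3 + (6 + (0 + 10))*(-55/6)) = 11*(-3 + (6 + 10)*(-55/6)) = 11*(-3 + 16*(-55/6)) = 11*(-3 - 440/3) = 11*(-449/3) = -4939/3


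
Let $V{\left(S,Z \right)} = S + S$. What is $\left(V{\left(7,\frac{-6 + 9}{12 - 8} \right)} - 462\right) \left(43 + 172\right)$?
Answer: $-96320$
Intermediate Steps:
$V{\left(S,Z \right)} = 2 S$
$\left(V{\left(7,\frac{-6 + 9}{12 - 8} \right)} - 462\right) \left(43 + 172\right) = \left(2 \cdot 7 - 462\right) \left(43 + 172\right) = \left(14 - 462\right) 215 = \left(-448\right) 215 = -96320$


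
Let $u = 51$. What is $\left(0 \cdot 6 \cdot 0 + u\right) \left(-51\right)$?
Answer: $-2601$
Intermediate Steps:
$\left(0 \cdot 6 \cdot 0 + u\right) \left(-51\right) = \left(0 \cdot 6 \cdot 0 + 51\right) \left(-51\right) = \left(0 \cdot 0 + 51\right) \left(-51\right) = \left(0 + 51\right) \left(-51\right) = 51 \left(-51\right) = -2601$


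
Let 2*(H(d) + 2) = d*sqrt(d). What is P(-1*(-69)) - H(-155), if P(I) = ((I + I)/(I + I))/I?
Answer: 139/69 + 155*I*sqrt(155)/2 ≈ 2.0145 + 964.87*I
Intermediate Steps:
H(d) = -2 + d**(3/2)/2 (H(d) = -2 + (d*sqrt(d))/2 = -2 + d**(3/2)/2)
P(I) = 1/I (P(I) = ((2*I)/((2*I)))/I = ((2*I)*(1/(2*I)))/I = 1/I)
P(-1*(-69)) - H(-155) = 1/(-1*(-69)) - (-2 + (-155)**(3/2)/2) = 1/69 - (-2 + (-155*I*sqrt(155))/2) = 1/69 - (-2 - 155*I*sqrt(155)/2) = 1/69 + (2 + 155*I*sqrt(155)/2) = 139/69 + 155*I*sqrt(155)/2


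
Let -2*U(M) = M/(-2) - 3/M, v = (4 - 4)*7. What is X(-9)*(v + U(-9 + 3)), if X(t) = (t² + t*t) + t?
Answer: -1071/4 ≈ -267.75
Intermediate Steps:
v = 0 (v = 0*7 = 0)
X(t) = t + 2*t² (X(t) = (t² + t²) + t = 2*t² + t = t + 2*t²)
U(M) = M/4 + 3/(2*M) (U(M) = -(M/(-2) - 3/M)/2 = -(M*(-½) - 3/M)/2 = -(-M/2 - 3/M)/2 = -(-3/M - M/2)/2 = M/4 + 3/(2*M))
X(-9)*(v + U(-9 + 3)) = (-9*(1 + 2*(-9)))*(0 + (6 + (-9 + 3)²)/(4*(-9 + 3))) = (-9*(1 - 18))*(0 + (¼)*(6 + (-6)²)/(-6)) = (-9*(-17))*(0 + (¼)*(-⅙)*(6 + 36)) = 153*(0 + (¼)*(-⅙)*42) = 153*(0 - 7/4) = 153*(-7/4) = -1071/4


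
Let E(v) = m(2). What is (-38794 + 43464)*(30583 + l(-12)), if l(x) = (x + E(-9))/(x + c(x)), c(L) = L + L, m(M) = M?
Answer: 1285415165/9 ≈ 1.4282e+8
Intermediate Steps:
E(v) = 2
c(L) = 2*L
l(x) = (2 + x)/(3*x) (l(x) = (x + 2)/(x + 2*x) = (2 + x)/((3*x)) = (2 + x)*(1/(3*x)) = (2 + x)/(3*x))
(-38794 + 43464)*(30583 + l(-12)) = (-38794 + 43464)*(30583 + (⅓)*(2 - 12)/(-12)) = 4670*(30583 + (⅓)*(-1/12)*(-10)) = 4670*(30583 + 5/18) = 4670*(550499/18) = 1285415165/9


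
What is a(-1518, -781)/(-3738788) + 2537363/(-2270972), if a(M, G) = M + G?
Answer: -1185180171427/1061335357742 ≈ -1.1167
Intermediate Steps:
a(M, G) = G + M
a(-1518, -781)/(-3738788) + 2537363/(-2270972) = (-781 - 1518)/(-3738788) + 2537363/(-2270972) = -2299*(-1/3738788) + 2537363*(-1/2270972) = 2299/3738788 - 2537363/2270972 = -1185180171427/1061335357742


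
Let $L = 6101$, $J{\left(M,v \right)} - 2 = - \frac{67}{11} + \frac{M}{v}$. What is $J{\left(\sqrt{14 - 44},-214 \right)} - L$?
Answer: $- \frac{67156}{11} - \frac{i \sqrt{30}}{214} \approx -6105.1 - 0.025595 i$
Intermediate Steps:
$J{\left(M,v \right)} = - \frac{45}{11} + \frac{M}{v}$ ($J{\left(M,v \right)} = 2 + \left(- \frac{67}{11} + \frac{M}{v}\right) = - \frac{45}{11} + \frac{M}{v}$)
$J{\left(\sqrt{14 - 44},-214 \right)} - L = \left(- \frac{45}{11} + \frac{\sqrt{14 - 44}}{-214}\right) - 6101 = \left(- \frac{45}{11} + \sqrt{-30} \left(- \frac{1}{214}\right)\right) - 6101 = \left(- \frac{45}{11} + i \sqrt{30} \left(- \frac{1}{214}\right)\right) - 6101 = \left(- \frac{45}{11} - \frac{i \sqrt{30}}{214}\right) - 6101 = - \frac{67156}{11} - \frac{i \sqrt{30}}{214}$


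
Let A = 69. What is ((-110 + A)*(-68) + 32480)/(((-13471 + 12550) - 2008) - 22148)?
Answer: -11756/8359 ≈ -1.4064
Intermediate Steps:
((-110 + A)*(-68) + 32480)/(((-13471 + 12550) - 2008) - 22148) = ((-110 + 69)*(-68) + 32480)/(((-13471 + 12550) - 2008) - 22148) = (-41*(-68) + 32480)/((-921 - 2008) - 22148) = (2788 + 32480)/(-2929 - 22148) = 35268/(-25077) = 35268*(-1/25077) = -11756/8359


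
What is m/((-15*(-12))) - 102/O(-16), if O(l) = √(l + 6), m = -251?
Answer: -251/180 + 51*I*√10/5 ≈ -1.3944 + 32.255*I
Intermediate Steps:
O(l) = √(6 + l)
m/((-15*(-12))) - 102/O(-16) = -251/((-15*(-12))) - 102/√(6 - 16) = -251/180 - 102*(-I*√10/10) = -251*1/180 - 102*(-I*√10/10) = -251/180 - (-51)*I*√10/5 = -251/180 + 51*I*√10/5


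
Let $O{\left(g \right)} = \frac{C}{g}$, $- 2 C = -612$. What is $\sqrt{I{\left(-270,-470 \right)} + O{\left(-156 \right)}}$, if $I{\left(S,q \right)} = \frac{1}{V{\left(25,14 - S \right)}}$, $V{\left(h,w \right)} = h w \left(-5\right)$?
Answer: $\frac{i \sqrt{4177788745}}{46150} \approx 1.4006 i$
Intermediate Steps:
$C = 306$ ($C = \left(- \frac{1}{2}\right) \left(-612\right) = 306$)
$V{\left(h,w \right)} = - 5 h w$
$O{\left(g \right)} = \frac{306}{g}$
$I{\left(S,q \right)} = \frac{1}{-1750 + 125 S}$ ($I{\left(S,q \right)} = \frac{1}{\left(-5\right) 25 \left(14 - S\right)} = \frac{1}{-1750 + 125 S}$)
$\sqrt{I{\left(-270,-470 \right)} + O{\left(-156 \right)}} = \sqrt{\frac{1}{125 \left(-14 - 270\right)} + \frac{306}{-156}} = \sqrt{\frac{1}{125 \left(-284\right)} + 306 \left(- \frac{1}{156}\right)} = \sqrt{\frac{1}{125} \left(- \frac{1}{284}\right) - \frac{51}{26}} = \sqrt{- \frac{1}{35500} - \frac{51}{26}} = \sqrt{- \frac{905263}{461500}} = \frac{i \sqrt{4177788745}}{46150}$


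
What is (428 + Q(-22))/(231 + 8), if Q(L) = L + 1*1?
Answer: 407/239 ≈ 1.7029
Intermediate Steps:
Q(L) = 1 + L (Q(L) = L + 1 = 1 + L)
(428 + Q(-22))/(231 + 8) = (428 + (1 - 22))/(231 + 8) = (428 - 21)/239 = 407*(1/239) = 407/239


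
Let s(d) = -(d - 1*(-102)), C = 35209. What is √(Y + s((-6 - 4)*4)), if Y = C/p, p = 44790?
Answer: I*√122803923090/44790 ≈ 7.8239*I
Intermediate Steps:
s(d) = -102 - d (s(d) = -(d + 102) = -(102 + d) = -102 - d)
Y = 35209/44790 ≈ 0.78609
√(Y + s((-6 - 4)*4)) = √(35209/44790 + (-102 - (-6 - 4)*4)) = √(35209/44790 + (-102 - (-10)*4)) = √(35209/44790 + (-102 - 1*(-40))) = √(35209/44790 + (-102 + 40)) = √(35209/44790 - 62) = √(-2741771/44790) = I*√122803923090/44790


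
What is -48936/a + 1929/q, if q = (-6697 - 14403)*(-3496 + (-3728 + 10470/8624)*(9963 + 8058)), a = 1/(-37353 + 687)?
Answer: 2741127015399669142432662/1527696762550075 ≈ 1.7943e+9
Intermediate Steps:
a = -1/36666 (a = 1/(-36666) = -1/36666 ≈ -2.7273e-5)
q = 1527696762550075/1078 (q = -21100*(-3496 + (-3728 + 10470*(1/8624))*18021) = -21100*(-3496 + (-3728 + 5235/4312)*18021) = -21100*(-3496 - 16069901/4312*18021) = -21100*(-3496 - 289595685921/4312) = -21100*(-289610760673/4312) = 1527696762550075/1078 ≈ 1.4172e+12)
-48936/a + 1929/q = -48936/(-1/36666) + 1929/(1527696762550075/1078) = -48936*(-36666) + 1929*(1078/1527696762550075) = 1794287376 + 2079462/1527696762550075 = 2741127015399669142432662/1527696762550075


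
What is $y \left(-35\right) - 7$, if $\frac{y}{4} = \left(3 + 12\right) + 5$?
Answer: $-2807$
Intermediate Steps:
$y = 80$ ($y = 4 \left(\left(3 + 12\right) + 5\right) = 4 \left(15 + 5\right) = 4 \cdot 20 = 80$)
$y \left(-35\right) - 7 = 80 \left(-35\right) - 7 = -2800 - 7 = -2807$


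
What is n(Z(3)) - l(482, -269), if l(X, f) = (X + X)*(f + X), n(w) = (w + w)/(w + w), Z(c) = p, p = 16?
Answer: -205331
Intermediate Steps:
Z(c) = 16
n(w) = 1 (n(w) = (2*w)/((2*w)) = (2*w)*(1/(2*w)) = 1)
l(X, f) = 2*X*(X + f) (l(X, f) = (2*X)*(X + f) = 2*X*(X + f))
n(Z(3)) - l(482, -269) = 1 - 2*482*(482 - 269) = 1 - 2*482*213 = 1 - 1*205332 = 1 - 205332 = -205331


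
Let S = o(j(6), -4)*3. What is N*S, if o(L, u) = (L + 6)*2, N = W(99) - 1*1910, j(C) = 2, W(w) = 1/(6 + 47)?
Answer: -4858992/53 ≈ -91679.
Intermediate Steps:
W(w) = 1/53
N = -101229/53 (N = 1/53 - 1*1910 = 1/53 - 1910 = -101229/53 ≈ -1910.0)
o(L, u) = 12 + 2*L (o(L, u) = (6 + L)*2 = 12 + 2*L)
S = 48 (S = (12 + 2*2)*3 = (12 + 4)*3 = 16*3 = 48)
N*S = -101229/53*48 = -4858992/53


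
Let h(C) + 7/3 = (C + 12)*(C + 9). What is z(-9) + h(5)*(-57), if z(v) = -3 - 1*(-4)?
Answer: -13432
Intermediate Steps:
z(v) = 1 (z(v) = -3 + 4 = 1)
h(C) = -7/3 + (9 + C)*(12 + C) (h(C) = -7/3 + (C + 12)*(C + 9) = -7/3 + (12 + C)*(9 + C) = -7/3 + (9 + C)*(12 + C))
z(-9) + h(5)*(-57) = 1 + (317/3 + 5² + 21*5)*(-57) = 1 + (317/3 + 25 + 105)*(-57) = 1 + (707/3)*(-57) = 1 - 13433 = -13432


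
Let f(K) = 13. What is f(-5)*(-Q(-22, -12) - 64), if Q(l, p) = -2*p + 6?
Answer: -1222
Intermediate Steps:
Q(l, p) = 6 - 2*p
f(-5)*(-Q(-22, -12) - 64) = 13*(-(6 - 2*(-12)) - 64) = 13*(-(6 + 24) - 64) = 13*(-1*30 - 64) = 13*(-30 - 64) = 13*(-94) = -1222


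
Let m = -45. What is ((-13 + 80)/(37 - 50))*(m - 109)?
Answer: 10318/13 ≈ 793.69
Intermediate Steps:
((-13 + 80)/(37 - 50))*(m - 109) = ((-13 + 80)/(37 - 50))*(-45 - 109) = (67/(-13))*(-154) = (67*(-1/13))*(-154) = -67/13*(-154) = 10318/13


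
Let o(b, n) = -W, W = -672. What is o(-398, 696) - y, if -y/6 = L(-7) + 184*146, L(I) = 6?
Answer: 161892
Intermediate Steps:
y = -161220 (y = -6*(6 + 184*146) = -6*(6 + 26864) = -6*26870 = -161220)
o(b, n) = 672 (o(b, n) = -1*(-672) = 672)
o(-398, 696) - y = 672 - 1*(-161220) = 672 + 161220 = 161892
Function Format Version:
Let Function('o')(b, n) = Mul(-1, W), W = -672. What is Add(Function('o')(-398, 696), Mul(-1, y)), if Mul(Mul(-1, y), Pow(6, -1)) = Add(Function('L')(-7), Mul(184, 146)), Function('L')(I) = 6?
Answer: 161892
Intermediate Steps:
y = -161220 (y = Mul(-6, Add(6, Mul(184, 146))) = Mul(-6, Add(6, 26864)) = Mul(-6, 26870) = -161220)
Function('o')(b, n) = 672 (Function('o')(b, n) = Mul(-1, -672) = 672)
Add(Function('o')(-398, 696), Mul(-1, y)) = Add(672, Mul(-1, -161220)) = Add(672, 161220) = 161892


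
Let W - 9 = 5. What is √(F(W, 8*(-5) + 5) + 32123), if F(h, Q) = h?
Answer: √32137 ≈ 179.27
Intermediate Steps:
W = 14 (W = 9 + 5 = 14)
√(F(W, 8*(-5) + 5) + 32123) = √(14 + 32123) = √32137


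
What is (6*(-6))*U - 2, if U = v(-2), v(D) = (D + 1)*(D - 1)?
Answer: -110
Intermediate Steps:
v(D) = (1 + D)*(-1 + D)
U = 3 (U = -1 + (-2)**2 = -1 + 4 = 3)
(6*(-6))*U - 2 = (6*(-6))*3 - 2 = -36*3 - 2 = -108 - 2 = -110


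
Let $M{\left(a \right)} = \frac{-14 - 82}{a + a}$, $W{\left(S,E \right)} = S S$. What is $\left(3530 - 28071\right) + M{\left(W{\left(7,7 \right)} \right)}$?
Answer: $- \frac{1202557}{49} \approx -24542.0$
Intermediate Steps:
$W{\left(S,E \right)} = S^{2}$
$M{\left(a \right)} = - \frac{48}{a}$ ($M{\left(a \right)} = - \frac{96}{2 a} = - 96 \frac{1}{2 a} = - \frac{48}{a}$)
$\left(3530 - 28071\right) + M{\left(W{\left(7,7 \right)} \right)} = \left(3530 - 28071\right) - \frac{48}{7^{2}} = -24541 - \frac{48}{49} = - \frac{1202557}{49}$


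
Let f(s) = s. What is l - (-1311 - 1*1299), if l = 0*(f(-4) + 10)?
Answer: 2610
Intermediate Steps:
l = 0 (l = 0*(-4 + 10) = 0*6 = 0)
l - (-1311 - 1*1299) = 0 - (-1311 - 1*1299) = 0 - (-1311 - 1299) = 0 - 1*(-2610) = 0 + 2610 = 2610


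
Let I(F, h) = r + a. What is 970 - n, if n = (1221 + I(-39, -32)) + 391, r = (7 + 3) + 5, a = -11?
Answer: -646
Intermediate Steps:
r = 15 (r = 10 + 5 = 15)
I(F, h) = 4 (I(F, h) = 15 - 11 = 4)
n = 1616 (n = (1221 + 4) + 391 = 1225 + 391 = 1616)
970 - n = 970 - 1*1616 = 970 - 1616 = -646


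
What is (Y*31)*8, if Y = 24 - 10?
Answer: 3472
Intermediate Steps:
Y = 14
(Y*31)*8 = (14*31)*8 = 434*8 = 3472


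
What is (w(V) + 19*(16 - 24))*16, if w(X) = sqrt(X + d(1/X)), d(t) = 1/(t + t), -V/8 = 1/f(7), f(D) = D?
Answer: -2432 + 32*I*sqrt(21)/7 ≈ -2432.0 + 20.949*I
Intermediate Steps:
V = -8/7 ≈ -1.1429
d(t) = 1/(2*t)
w(X) = sqrt(6)*sqrt(X)/2 (w(X) = sqrt(X + 1/(2*(1/X))) = sqrt(X + X/2) = sqrt(3*X/2) = sqrt(6)*sqrt(X)/2)
(w(V) + 19*(16 - 24))*16 = (sqrt(6)*sqrt(-8/7)/2 + 19*(16 - 24))*16 = (sqrt(6)*(2*I*sqrt(14)/7)/2 + 19*(-8))*16 = (2*I*sqrt(21)/7 - 152)*16 = (-152 + 2*I*sqrt(21)/7)*16 = -2432 + 32*I*sqrt(21)/7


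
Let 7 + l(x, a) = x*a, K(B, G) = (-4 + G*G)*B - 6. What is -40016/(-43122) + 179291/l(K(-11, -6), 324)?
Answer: -1544785259/2501054439 ≈ -0.61765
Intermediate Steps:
K(B, G) = -6 + B*(-4 + G²) (K(B, G) = (-4 + G²)*B - 6 = B*(-4 + G²) - 6 = -6 + B*(-4 + G²))
l(x, a) = -7 + a*x (l(x, a) = -7 + x*a = -7 + a*x)
-40016/(-43122) + 179291/l(K(-11, -6), 324) = -40016/(-43122) + 179291/(-7 + 324*(-6 - 4*(-11) - 11*(-6)²)) = -40016*(-1/43122) + 179291/(-7 + 324*(-6 + 44 - 11*36)) = 20008/21561 + 179291/(-7 + 324*(-6 + 44 - 396)) = 20008/21561 + 179291/(-7 + 324*(-358)) = 20008/21561 + 179291/(-7 - 115992) = 20008/21561 + 179291/(-115999) = 20008/21561 + 179291*(-1/115999) = 20008/21561 - 179291/115999 = -1544785259/2501054439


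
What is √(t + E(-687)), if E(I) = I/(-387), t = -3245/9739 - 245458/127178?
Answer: I*√3114766622553579495015/79888831959 ≈ 0.6986*I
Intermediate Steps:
t = -1401604036/619293271 (t = -3245*1/9739 - 245458*1/127178 = -3245/9739 - 122729/63589 = -1401604036/619293271 ≈ -2.2632)
E(I) = -I/387 (E(I) = I*(-1/387) = -I/387)
√(t + E(-687)) = √(-1401604036/619293271 - 1/387*(-687)) = √(-1401604036/619293271 + 229/129) = √(-38988761585/79888831959) = I*√3114766622553579495015/79888831959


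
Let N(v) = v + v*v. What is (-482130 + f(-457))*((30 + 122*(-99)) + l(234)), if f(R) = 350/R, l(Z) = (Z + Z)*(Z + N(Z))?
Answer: -5691834429987840/457 ≈ -1.2455e+13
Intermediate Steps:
N(v) = v + v²
l(Z) = 2*Z*(Z + Z*(1 + Z)) (l(Z) = (Z + Z)*(Z + Z*(1 + Z)) = (2*Z)*(Z + Z*(1 + Z)) = 2*Z*(Z + Z*(1 + Z)))
(-482130 + f(-457))*((30 + 122*(-99)) + l(234)) = (-482130 + 350/(-457))*((30 + 122*(-99)) + 2*234²*(2 + 234)) = (-482130 + 350*(-1/457))*((30 - 12078) + 2*54756*236) = (-482130 - 350/457)*(-12048 + 25844832) = -220333760/457*25832784 = -5691834429987840/457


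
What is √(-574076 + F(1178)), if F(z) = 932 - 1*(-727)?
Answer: I*√572417 ≈ 756.58*I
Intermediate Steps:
F(z) = 1659 (F(z) = 932 + 727 = 1659)
√(-574076 + F(1178)) = √(-574076 + 1659) = √(-572417) = I*√572417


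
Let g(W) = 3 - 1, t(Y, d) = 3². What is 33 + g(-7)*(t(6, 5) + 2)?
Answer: 55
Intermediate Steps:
t(Y, d) = 9
g(W) = 2
33 + g(-7)*(t(6, 5) + 2) = 33 + 2*(9 + 2) = 33 + 2*11 = 33 + 22 = 55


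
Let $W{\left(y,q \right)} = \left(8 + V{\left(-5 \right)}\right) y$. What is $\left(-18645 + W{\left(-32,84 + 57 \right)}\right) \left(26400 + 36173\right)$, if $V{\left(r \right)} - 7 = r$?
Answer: $-1186696945$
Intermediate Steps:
$V{\left(r \right)} = 7 + r$
$W{\left(y,q \right)} = 10 y$ ($W{\left(y,q \right)} = \left(8 + \left(7 - 5\right)\right) y = \left(8 + 2\right) y = 10 y$)
$\left(-18645 + W{\left(-32,84 + 57 \right)}\right) \left(26400 + 36173\right) = \left(-18645 + 10 \left(-32\right)\right) \left(26400 + 36173\right) = \left(-18645 - 320\right) 62573 = \left(-18965\right) 62573 = -1186696945$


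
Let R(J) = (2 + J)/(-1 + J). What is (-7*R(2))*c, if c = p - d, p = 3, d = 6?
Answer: 84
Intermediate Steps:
R(J) = (2 + J)/(-1 + J)
c = -3 (c = 3 - 1*6 = 3 - 6 = -3)
(-7*R(2))*c = -7*(2 + 2)/(-1 + 2)*(-3) = -7*4/1*(-3) = -7*4*(-3) = -28*(-3) = 84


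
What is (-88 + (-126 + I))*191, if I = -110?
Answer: -61884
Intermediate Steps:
(-88 + (-126 + I))*191 = (-88 + (-126 - 110))*191 = (-88 - 236)*191 = -324*191 = -61884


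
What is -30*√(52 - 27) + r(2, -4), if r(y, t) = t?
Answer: -154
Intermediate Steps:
-30*√(52 - 27) + r(2, -4) = -30*√(52 - 27) - 4 = -30*√25 - 4 = -30*5 - 4 = -150 - 4 = -154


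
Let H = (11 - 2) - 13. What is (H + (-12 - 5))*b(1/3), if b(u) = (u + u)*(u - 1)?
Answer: 28/3 ≈ 9.3333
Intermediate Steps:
H = -4 (H = 9 - 13 = -4)
b(u) = 2*u*(-1 + u) (b(u) = (2*u)*(-1 + u) = 2*u*(-1 + u))
(H + (-12 - 5))*b(1/3) = (-4 + (-12 - 5))*(2*(-1 + 1/3)/3) = (-4 - 17)*(2*(⅓)*(-1 + ⅓)) = -42*(-2)/(3*3) = -21*(-4/9) = 28/3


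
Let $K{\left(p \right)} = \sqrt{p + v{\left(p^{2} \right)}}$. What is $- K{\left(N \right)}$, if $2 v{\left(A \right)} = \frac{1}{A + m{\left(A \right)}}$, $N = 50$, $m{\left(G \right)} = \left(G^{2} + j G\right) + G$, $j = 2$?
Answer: $- \frac{\sqrt{195938000313}}{62600} \approx -7.0711$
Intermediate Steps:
$m{\left(G \right)} = G^{2} + 3 G$ ($m{\left(G \right)} = \left(G^{2} + 2 G\right) + G = G^{2} + 3 G$)
$v{\left(A \right)} = \frac{1}{2 \left(A + A \left(3 + A\right)\right)}$
$K{\left(p \right)} = \sqrt{p + \frac{1}{2 p^{2} \left(4 + p^{2}\right)}}$
$- K{\left(N \right)} = - \frac{\sqrt{2} \sqrt{2 \cdot 50 + \frac{1}{2500 \left(4 + 50^{2}\right)}}}{2} = - \frac{\sqrt{2} \sqrt{100 + \frac{1}{2500 \left(4 + 2500\right)}}}{2} = - \frac{\sqrt{2} \sqrt{100 + \frac{1}{2500 \cdot 2504}}}{2} = - \frac{\sqrt{2} \sqrt{100 + \frac{1}{2500} \cdot \frac{1}{2504}}}{2} = - \frac{\sqrt{2} \sqrt{100 + \frac{1}{6260000}}}{2} = - \frac{\sqrt{2} \sqrt{\frac{626000001}{6260000}}}{2} = - \frac{\sqrt{2} \frac{\sqrt{391876000626}}{62600}}{2} = - \frac{\sqrt{195938000313}}{62600}$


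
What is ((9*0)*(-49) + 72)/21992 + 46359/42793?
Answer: 127826028/117637957 ≈ 1.0866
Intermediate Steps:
((9*0)*(-49) + 72)/21992 + 46359/42793 = (0*(-49) + 72)*(1/21992) + 46359*(1/42793) = (0 + 72)*(1/21992) + 46359/42793 = 72*(1/21992) + 46359/42793 = 9/2749 + 46359/42793 = 127826028/117637957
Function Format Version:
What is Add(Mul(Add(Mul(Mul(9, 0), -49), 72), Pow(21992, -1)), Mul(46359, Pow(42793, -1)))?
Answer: Rational(127826028, 117637957) ≈ 1.0866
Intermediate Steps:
Add(Mul(Add(Mul(Mul(9, 0), -49), 72), Pow(21992, -1)), Mul(46359, Pow(42793, -1))) = Add(Mul(Add(Mul(0, -49), 72), Rational(1, 21992)), Mul(46359, Rational(1, 42793))) = Add(Mul(Add(0, 72), Rational(1, 21992)), Rational(46359, 42793)) = Add(Mul(72, Rational(1, 21992)), Rational(46359, 42793)) = Add(Rational(9, 2749), Rational(46359, 42793)) = Rational(127826028, 117637957)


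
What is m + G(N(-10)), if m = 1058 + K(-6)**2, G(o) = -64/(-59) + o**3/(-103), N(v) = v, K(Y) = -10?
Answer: 7102758/6077 ≈ 1168.8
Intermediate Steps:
G(o) = 64/59 - o**3/103 (G(o) = -64*(-1/59) + o**3*(-1/103) = 64/59 - o**3/103)
m = 1158 (m = 1058 + (-10)**2 = 1058 + 100 = 1158)
m + G(N(-10)) = 1158 + (64/59 - 1/103*(-10)**3) = 1158 + (64/59 - 1/103*(-1000)) = 1158 + (64/59 + 1000/103) = 1158 + 65592/6077 = 7102758/6077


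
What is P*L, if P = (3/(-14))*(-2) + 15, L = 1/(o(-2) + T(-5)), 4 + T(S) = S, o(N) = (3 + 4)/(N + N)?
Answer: -432/301 ≈ -1.4352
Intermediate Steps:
o(N) = 7/(2*N) (o(N) = 7/((2*N)) = 7*(1/(2*N)) = 7/(2*N))
T(S) = -4 + S
L = -4/43 (L = 1/((7/2)/(-2) + (-4 - 5)) = 1/((7/2)*(-½) - 9) = 1/(-7/4 - 9) = 1/(-43/4) = -4/43 ≈ -0.093023)
P = 108/7 (P = (3*(-1/14))*(-2) + 15 = -3/14*(-2) + 15 = 3/7 + 15 = 108/7 ≈ 15.429)
P*L = (108/7)*(-4/43) = -432/301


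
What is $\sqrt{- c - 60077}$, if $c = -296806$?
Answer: $\sqrt{236729} \approx 486.55$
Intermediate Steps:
$\sqrt{- c - 60077} = \sqrt{\left(-1\right) \left(-296806\right) - 60077} = \sqrt{296806 - 60077} = \sqrt{236729}$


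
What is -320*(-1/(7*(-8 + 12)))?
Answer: 80/7 ≈ 11.429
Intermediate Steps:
-320*(-1/(7*(-8 + 12))) = -320/(4*(-7)) = -320/(-28) = -320*(-1/28) = 80/7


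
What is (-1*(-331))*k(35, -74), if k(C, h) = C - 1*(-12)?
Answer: 15557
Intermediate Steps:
k(C, h) = 12 + C (k(C, h) = C + 12 = 12 + C)
(-1*(-331))*k(35, -74) = (-1*(-331))*(12 + 35) = 331*47 = 15557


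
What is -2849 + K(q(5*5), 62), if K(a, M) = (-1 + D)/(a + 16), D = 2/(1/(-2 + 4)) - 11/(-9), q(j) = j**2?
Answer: -16435843/5769 ≈ -2849.0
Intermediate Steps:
D = 47/9 (D = 2/(1/2) - 11*(-1/9) = 2/(1/2) + 11/9 = 2*2 + 11/9 = 4 + 11/9 = 47/9 ≈ 5.2222)
K(a, M) = 38/(9*(16 + a)) (K(a, M) = (-1 + 47/9)/(a + 16) = 38/(9*(16 + a)))
-2849 + K(q(5*5), 62) = -2849 + 38/(9*(16 + (5*5)**2)) = -2849 + 38/(9*(16 + 25**2)) = -2849 + 38/(9*(16 + 625)) = -2849 + (38/9)/641 = -2849 + (38/9)*(1/641) = -2849 + 38/5769 = -16435843/5769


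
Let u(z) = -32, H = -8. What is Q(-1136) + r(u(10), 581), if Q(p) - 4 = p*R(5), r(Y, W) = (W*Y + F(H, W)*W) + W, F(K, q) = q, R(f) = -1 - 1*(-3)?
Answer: 317282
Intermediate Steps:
R(f) = 2 (R(f) = -1 + 3 = 2)
r(Y, W) = W + W**2 + W*Y (r(Y, W) = (W*Y + W*W) + W = (W*Y + W**2) + W = (W**2 + W*Y) + W = W + W**2 + W*Y)
Q(p) = 4 + 2*p (Q(p) = 4 + p*2 = 4 + 2*p)
Q(-1136) + r(u(10), 581) = (4 + 2*(-1136)) + 581*(1 + 581 - 32) = (4 - 2272) + 581*550 = -2268 + 319550 = 317282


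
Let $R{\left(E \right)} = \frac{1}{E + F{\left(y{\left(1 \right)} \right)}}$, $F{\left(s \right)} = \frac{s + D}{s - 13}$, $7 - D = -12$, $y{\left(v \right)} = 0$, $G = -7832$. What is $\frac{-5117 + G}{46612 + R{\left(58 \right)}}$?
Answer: $- \frac{9517515}{34259833} \approx -0.2778$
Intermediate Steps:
$D = 19$ ($D = 7 - -12 = 7 + 12 = 19$)
$F{\left(s \right)} = \frac{19 + s}{-13 + s}$ ($F{\left(s \right)} = \frac{s + 19}{s - 13} = \frac{19 + s}{-13 + s}$)
$R{\left(E \right)} = \frac{1}{- \frac{19}{13} + E}$ ($R{\left(E \right)} = \frac{1}{E + \frac{19 + 0}{-13 + 0}} = \frac{1}{E + \frac{1}{-13} \cdot 19} = \frac{1}{E - \frac{19}{13}} = \frac{1}{- \frac{19}{13} + E}$)
$\frac{-5117 + G}{46612 + R{\left(58 \right)}} = \frac{-5117 - 7832}{46612 + \frac{13}{-19 + 13 \cdot 58}} = - \frac{12949}{46612 + \frac{13}{-19 + 754}} = - \frac{12949}{46612 + \frac{13}{735}} = - \frac{12949}{\frac{34259833}{735}} = \left(-12949\right) \frac{735}{34259833} = - \frac{9517515}{34259833}$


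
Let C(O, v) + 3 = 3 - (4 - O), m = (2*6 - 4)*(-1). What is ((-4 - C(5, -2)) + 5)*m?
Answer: 0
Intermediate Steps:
m = -8 (m = (12 - 4)*(-1) = 8*(-1) = -8)
C(O, v) = -4 + O (C(O, v) = -3 + (3 - (4 - O)) = -3 + (3 + (-4 + O)) = -3 + (-1 + O) = -4 + O)
((-4 - C(5, -2)) + 5)*m = ((-4 - (-4 + 5)) + 5)*(-8) = ((-4 - 1*1) + 5)*(-8) = ((-4 - 1) + 5)*(-8) = (-5 + 5)*(-8) = 0*(-8) = 0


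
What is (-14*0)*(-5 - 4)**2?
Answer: 0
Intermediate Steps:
(-14*0)*(-5 - 4)**2 = 0*(-9)**2 = 0*81 = 0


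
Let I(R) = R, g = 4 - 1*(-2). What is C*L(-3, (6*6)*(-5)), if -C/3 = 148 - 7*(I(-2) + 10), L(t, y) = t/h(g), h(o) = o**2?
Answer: 23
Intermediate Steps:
g = 6 (g = 4 + 2 = 6)
L(t, y) = t/36 (L(t, y) = t/(6**2) = t/36)
C = -276 (C = -3*(148 - 7*(-2 + 10)) = -3*(148 - 7*8) = -3*(148 - 1*56) = -3*(148 - 56) = -3*92 = -276)
C*L(-3, (6*6)*(-5)) = -23*(-3)/3 = -276*(-1/12) = 23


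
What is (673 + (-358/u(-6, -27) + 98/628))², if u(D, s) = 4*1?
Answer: 8396789956/24649 ≈ 3.4065e+5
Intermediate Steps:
u(D, s) = 4
(673 + (-358/u(-6, -27) + 98/628))² = (673 + (-358/4 + 98/628))² = (673 + (-358*¼ + 98*(1/628)))² = (673 + (-179/2 + 49/314))² = (673 - 14027/157)² = (91634/157)² = 8396789956/24649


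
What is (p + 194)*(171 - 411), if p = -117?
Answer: -18480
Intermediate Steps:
(p + 194)*(171 - 411) = (-117 + 194)*(171 - 411) = 77*(-240) = -18480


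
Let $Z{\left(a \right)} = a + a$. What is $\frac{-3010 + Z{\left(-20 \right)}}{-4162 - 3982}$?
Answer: $\frac{1525}{4072} \approx 0.37451$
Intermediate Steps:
$Z{\left(a \right)} = 2 a$
$\frac{-3010 + Z{\left(-20 \right)}}{-4162 - 3982} = \frac{-3010 + 2 \left(-20\right)}{-4162 - 3982} = \frac{-3010 - 40}{-8144} = \left(-3050\right) \left(- \frac{1}{8144}\right) = \frac{1525}{4072}$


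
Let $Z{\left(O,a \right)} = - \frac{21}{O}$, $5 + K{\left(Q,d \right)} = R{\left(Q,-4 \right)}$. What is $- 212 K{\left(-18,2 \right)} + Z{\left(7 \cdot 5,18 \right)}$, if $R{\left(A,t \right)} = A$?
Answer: $\frac{24377}{5} \approx 4875.4$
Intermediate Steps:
$K{\left(Q,d \right)} = -5 + Q$
$- 212 K{\left(-18,2 \right)} + Z{\left(7 \cdot 5,18 \right)} = - 212 \left(-5 - 18\right) - \frac{21}{7 \cdot 5} = \left(-212\right) \left(-23\right) - \frac{21}{35} = 4876 - \frac{3}{5} = \frac{24377}{5}$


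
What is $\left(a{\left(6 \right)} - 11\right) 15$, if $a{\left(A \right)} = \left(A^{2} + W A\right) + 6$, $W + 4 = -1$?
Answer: $15$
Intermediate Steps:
$W = -5$ ($W = -4 - 1 = -5$)
$a{\left(A \right)} = 6 + A^{2} - 5 A$ ($a{\left(A \right)} = \left(A^{2} - 5 A\right) + 6 = 6 + A^{2} - 5 A$)
$\left(a{\left(6 \right)} - 11\right) 15 = \left(\left(6 + 6^{2} - 30\right) - 11\right) 15 = \left(\left(6 + 36 - 30\right) - 11\right) 15 = \left(12 - 11\right) 15 = 1 \cdot 15 = 15$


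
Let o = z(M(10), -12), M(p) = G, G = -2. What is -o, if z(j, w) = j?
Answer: 2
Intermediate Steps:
M(p) = -2
o = -2
-o = -1*(-2) = 2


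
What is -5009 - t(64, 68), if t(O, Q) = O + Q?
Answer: -5141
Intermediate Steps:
-5009 - t(64, 68) = -5009 - (64 + 68) = -5009 - 1*132 = -5009 - 132 = -5141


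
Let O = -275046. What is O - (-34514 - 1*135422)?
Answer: -105110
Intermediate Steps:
O - (-34514 - 1*135422) = -275046 - (-34514 - 1*135422) = -275046 - (-34514 - 135422) = -275046 - 1*(-169936) = -275046 + 169936 = -105110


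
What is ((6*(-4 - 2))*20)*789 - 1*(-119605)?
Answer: -448475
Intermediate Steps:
((6*(-4 - 2))*20)*789 - 1*(-119605) = ((6*(-6))*20)*789 + 119605 = -36*20*789 + 119605 = -720*789 + 119605 = -568080 + 119605 = -448475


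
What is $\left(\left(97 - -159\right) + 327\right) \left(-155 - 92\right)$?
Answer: $-144001$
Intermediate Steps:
$\left(\left(97 - -159\right) + 327\right) \left(-155 - 92\right) = \left(\left(97 + 159\right) + 327\right) \left(-247\right) = \left(256 + 327\right) \left(-247\right) = 583 \left(-247\right) = -144001$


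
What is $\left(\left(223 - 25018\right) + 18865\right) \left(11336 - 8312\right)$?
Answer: $-17932320$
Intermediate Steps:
$\left(\left(223 - 25018\right) + 18865\right) \left(11336 - 8312\right) = \left(\left(223 - 25018\right) + 18865\right) 3024 = \left(-24795 + 18865\right) 3024 = \left(-5930\right) 3024 = -17932320$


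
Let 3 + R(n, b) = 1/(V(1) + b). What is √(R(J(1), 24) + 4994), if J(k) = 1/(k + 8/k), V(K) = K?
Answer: 6*√3466/5 ≈ 70.647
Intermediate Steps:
R(n, b) = -3 + 1/(1 + b)
√(R(J(1), 24) + 4994) = √((-2 - 3*24)/(1 + 24) + 4994) = √((-2 - 72)/25 + 4994) = √((1/25)*(-74) + 4994) = √(-74/25 + 4994) = √(124776/25) = 6*√3466/5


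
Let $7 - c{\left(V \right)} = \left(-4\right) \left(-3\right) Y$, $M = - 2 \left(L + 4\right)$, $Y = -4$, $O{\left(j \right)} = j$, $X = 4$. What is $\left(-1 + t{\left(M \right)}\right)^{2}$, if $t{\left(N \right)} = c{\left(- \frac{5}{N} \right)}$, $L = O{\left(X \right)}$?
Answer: $2916$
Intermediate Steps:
$L = 4$
$M = -16$ ($M = - 2 \left(4 + 4\right) = \left(-2\right) 8 = -16$)
$c{\left(V \right)} = 55$ ($c{\left(V \right)} = 7 - \left(-4\right) \left(-3\right) \left(-4\right) = 7 - 12 \left(-4\right) = 7 - -48 = 7 + 48 = 55$)
$t{\left(N \right)} = 55$
$\left(-1 + t{\left(M \right)}\right)^{2} = \left(-1 + 55\right)^{2} = 54^{2} = 2916$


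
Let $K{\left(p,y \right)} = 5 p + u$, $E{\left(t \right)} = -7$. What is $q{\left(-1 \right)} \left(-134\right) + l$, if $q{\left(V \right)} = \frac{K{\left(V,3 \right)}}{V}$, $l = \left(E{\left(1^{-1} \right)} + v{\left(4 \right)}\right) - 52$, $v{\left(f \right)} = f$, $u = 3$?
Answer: $-323$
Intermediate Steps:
$l = -55$ ($l = \left(-7 + 4\right) - 52 = -3 - 52 = -55$)
$K{\left(p,y \right)} = 3 + 5 p$ ($K{\left(p,y \right)} = 5 p + 3 = 3 + 5 p$)
$q{\left(V \right)} = \frac{3 + 5 V}{V}$
$q{\left(-1 \right)} \left(-134\right) + l = \left(5 + \frac{3}{-1}\right) \left(-134\right) - 55 = \left(5 + 3 \left(-1\right)\right) \left(-134\right) - 55 = \left(5 - 3\right) \left(-134\right) - 55 = 2 \left(-134\right) - 55 = -268 - 55 = -323$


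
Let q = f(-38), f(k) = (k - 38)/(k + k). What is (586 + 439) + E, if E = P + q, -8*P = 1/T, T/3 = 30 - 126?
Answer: 2363905/2304 ≈ 1026.0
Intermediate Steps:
T = -288 (T = 3*(30 - 126) = 3*(-96) = -288)
f(k) = (-38 + k)/(2*k) (f(k) = (-38 + k)/((2*k)) = (-38 + k)*(1/(2*k)) = (-38 + k)/(2*k))
P = 1/2304 (P = -1/8/(-288) = -1/8*(-1/288) = 1/2304 ≈ 0.00043403)
q = 1 (q = (1/2)*(-38 - 38)/(-38) = (1/2)*(-1/38)*(-76) = 1)
E = 2305/2304 (E = 1/2304 + 1 = 2305/2304 ≈ 1.0004)
(586 + 439) + E = (586 + 439) + 2305/2304 = 1025 + 2305/2304 = 2363905/2304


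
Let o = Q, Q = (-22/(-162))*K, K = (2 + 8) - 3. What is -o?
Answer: -77/81 ≈ -0.95062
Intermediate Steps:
K = 7 (K = 10 - 3 = 7)
Q = 77/81 (Q = -22/(-162)*7 = -22*(-1/162)*7 = (11/81)*7 = 77/81 ≈ 0.95062)
o = 77/81 ≈ 0.95062
-o = -1*77/81 = -77/81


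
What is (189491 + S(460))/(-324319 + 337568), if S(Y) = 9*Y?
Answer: 193631/13249 ≈ 14.615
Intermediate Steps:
(189491 + S(460))/(-324319 + 337568) = (189491 + 9*460)/(-324319 + 337568) = (189491 + 4140)/13249 = 193631*(1/13249) = 193631/13249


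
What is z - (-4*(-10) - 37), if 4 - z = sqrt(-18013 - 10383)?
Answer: 1 - 2*I*sqrt(7099) ≈ 1.0 - 168.51*I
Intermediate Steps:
z = 4 - 2*I*sqrt(7099) (z = 4 - sqrt(-18013 - 10383) = 4 - sqrt(-28396) = 4 - 2*I*sqrt(7099) ≈ 4.0 - 168.51*I)
z - (-4*(-10) - 37) = (4 - 2*I*sqrt(7099)) - (-4*(-10) - 37) = (4 - 2*I*sqrt(7099)) - (40 - 37) = (4 - 2*I*sqrt(7099)) - 1*3 = (4 - 2*I*sqrt(7099)) - 3 = 1 - 2*I*sqrt(7099)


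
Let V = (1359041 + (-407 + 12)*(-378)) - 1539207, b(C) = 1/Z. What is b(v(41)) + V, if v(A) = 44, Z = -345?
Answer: -10645321/345 ≈ -30856.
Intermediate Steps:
b(C) = -1/345 (b(C) = 1/(-345) = -1/345)
V = -30856 (V = (1359041 - 395*(-378)) - 1539207 = (1359041 + 149310) - 1539207 = 1508351 - 1539207 = -30856)
b(v(41)) + V = -1/345 - 30856 = -10645321/345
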